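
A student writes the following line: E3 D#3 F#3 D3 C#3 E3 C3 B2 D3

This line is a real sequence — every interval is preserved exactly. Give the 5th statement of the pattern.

With a 3-note motive the entries are E3, D3, C3, each down a 2nd from the previous.
Continuing the starts: Bb2 → Ab2.
Statement 5 starts on Ab2 and keeps the same exact contour: Ab2 G2 Bb2.

Ab2 G2 Bb2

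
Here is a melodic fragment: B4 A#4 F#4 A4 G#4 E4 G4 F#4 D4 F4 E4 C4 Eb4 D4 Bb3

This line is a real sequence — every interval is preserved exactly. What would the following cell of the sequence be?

Taking 3-note groups, the heads are B4, A4, G4, F4, Eb4: the pattern moves down a 2nd.
Statement 6 starts on Db4 and keeps the same exact contour: Db4 C4 Ab3.

Db4 C4 Ab3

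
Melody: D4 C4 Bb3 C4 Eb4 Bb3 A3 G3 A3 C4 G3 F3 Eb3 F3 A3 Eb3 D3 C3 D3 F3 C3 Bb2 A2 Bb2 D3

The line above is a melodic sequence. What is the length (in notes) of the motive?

5

25 notes total. Splitting into 5 groups of 5:
D4 C4 Bb3 C4 Eb4 | Bb3 A3 G3 A3 C4 | G3 F3 Eb3 F3 A3 | Eb3 D3 C3 D3 F3 | C3 Bb2 A2 Bb2 D3
Each cell is the previous one down a 3rd — so the unit is 5 notes.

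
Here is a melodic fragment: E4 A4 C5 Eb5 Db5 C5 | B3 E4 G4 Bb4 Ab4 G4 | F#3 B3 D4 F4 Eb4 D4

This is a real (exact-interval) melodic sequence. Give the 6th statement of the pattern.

D#2 G#2 B2 D3 C3 B2

The 6-note cells begin on E4, B3, F#3 — each down a 4th from the last.
Continuing the starts: C#3 → G#2 → D#2.
Statement 6 starts on D#2 and keeps the same exact contour: D#2 G#2 B2 D3 C3 B2.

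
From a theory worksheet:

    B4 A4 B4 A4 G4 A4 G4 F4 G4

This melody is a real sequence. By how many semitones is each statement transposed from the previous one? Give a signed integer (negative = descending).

The 3-note cells begin on B4, A4, G4 — each down a 2nd from the last.
B4 to A4 spans -2 semitones.

-2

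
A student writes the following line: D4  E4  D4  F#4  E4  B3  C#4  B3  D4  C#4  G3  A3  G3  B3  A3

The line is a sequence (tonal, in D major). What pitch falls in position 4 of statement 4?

With 5-note cells, note 4 of each statement runs F#4, D4, B3.
Each moves down a 3rd; the next is G3.

G3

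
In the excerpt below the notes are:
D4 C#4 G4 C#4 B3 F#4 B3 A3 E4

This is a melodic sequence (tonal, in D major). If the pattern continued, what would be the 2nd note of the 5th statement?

F#3

The unit is 3 notes. Position-2 pitches of the 3 shown cells: C#4, B3, A3.
Carrying that down a 2nd forward: G3 → F#3.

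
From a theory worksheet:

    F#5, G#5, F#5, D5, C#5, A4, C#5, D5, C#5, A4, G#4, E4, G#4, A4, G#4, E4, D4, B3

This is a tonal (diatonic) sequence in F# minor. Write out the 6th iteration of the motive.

E3 F#3 E3 C#3 B2 G#2

Taking 6-note groups, the heads are F#5, C#5, G#4: the pattern moves down a 4th.
Extending down a 4th: D4 → A3 → E3.
So cell 6 is E3 F#3 E3 C#3 B2 G#2.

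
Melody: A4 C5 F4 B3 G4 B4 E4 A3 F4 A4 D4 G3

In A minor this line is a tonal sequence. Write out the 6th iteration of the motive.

Unit = 4 notes; the statements start on A4, G4, F4, moving down a 2nd each time.
Extending down a 2nd: E4 → D4 → C4.
From C4 the diatonic shape gives C4 E4 A3 D3.

C4 E4 A3 D3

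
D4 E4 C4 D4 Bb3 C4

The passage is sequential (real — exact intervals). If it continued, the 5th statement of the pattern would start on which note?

Unit = 2 notes; the statements start on D4, C4, Bb3, moving down a 2nd each time.
Extending the heads down a 2nd: Ab3 → Gb3.

Gb3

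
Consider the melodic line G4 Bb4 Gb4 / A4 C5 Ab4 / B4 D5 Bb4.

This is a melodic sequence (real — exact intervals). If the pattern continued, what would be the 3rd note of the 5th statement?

D5

The unit is 3 notes. Position-3 pitches of the 3 shown cells: Gb4, Ab4, Bb4.
Each moves up a 2nd. Continuing: C5 → D5.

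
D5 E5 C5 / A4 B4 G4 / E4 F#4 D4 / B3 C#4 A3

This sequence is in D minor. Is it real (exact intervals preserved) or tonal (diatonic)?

Each cell has the same semitone pattern (2, -4) — intervals are preserved exactly.
And B4 lies outside D minor, so the sequence is real rather than tonal.

real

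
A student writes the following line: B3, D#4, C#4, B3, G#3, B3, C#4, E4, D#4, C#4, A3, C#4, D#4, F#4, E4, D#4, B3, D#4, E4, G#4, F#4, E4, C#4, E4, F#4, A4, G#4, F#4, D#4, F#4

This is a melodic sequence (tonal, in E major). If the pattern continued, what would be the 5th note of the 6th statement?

E4

Grouping in 6s, the 5th note of each cell is G#3, A3, B3, C#4, D#4.
From D#4, up a 2nd gives E4.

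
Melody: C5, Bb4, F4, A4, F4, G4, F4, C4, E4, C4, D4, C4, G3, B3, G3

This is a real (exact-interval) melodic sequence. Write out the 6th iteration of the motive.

B2 A2 E2 G#2 E2

The 5-note cells begin on C5, G4, D4 — each down a 4th from the last.
Continuing the starts: A3 → E3 → B2.
From B2 the exact shape gives B2 A2 E2 G#2 E2.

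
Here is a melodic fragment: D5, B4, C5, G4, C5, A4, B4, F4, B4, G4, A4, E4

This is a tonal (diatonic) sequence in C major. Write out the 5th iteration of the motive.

G4 E4 F4 C4

The 4-note cells begin on D5, C5, B4 — each down a 2nd from the last.
Carrying on: A4 → G4.
From G4 the diatonic shape gives G4 E4 F4 C4.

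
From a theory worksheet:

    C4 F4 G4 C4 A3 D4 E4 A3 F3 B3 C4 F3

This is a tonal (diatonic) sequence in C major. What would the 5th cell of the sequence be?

With a 4-note motive the entries are C4, A3, F3, each down a 3rd from the previous.
Carrying on: D3 → B2.
So cell 5 is B2 E3 F3 B2.

B2 E3 F3 B2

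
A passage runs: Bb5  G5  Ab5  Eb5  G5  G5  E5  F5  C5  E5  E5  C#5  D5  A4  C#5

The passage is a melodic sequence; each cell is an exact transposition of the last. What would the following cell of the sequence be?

C#5 A#4 B4 F#4 A#4

Taking 5-note groups, the heads are Bb5, G5, E5: the pattern moves down a 3rd.
Statement 4 starts on C#5 and keeps the same exact contour: C#5 A#4 B4 F#4 A#4.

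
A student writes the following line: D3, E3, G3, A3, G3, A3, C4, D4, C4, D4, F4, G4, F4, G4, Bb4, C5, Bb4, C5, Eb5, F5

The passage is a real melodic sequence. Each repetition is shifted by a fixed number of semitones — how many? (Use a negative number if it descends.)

5

The 4-note cells begin on D3, G3, C4, F4, Bb4 — each up a 4th from the last.
D3 to G3 spans +5 semitones.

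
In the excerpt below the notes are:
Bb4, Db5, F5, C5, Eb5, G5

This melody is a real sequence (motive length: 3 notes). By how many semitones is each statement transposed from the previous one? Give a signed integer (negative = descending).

2

With a 3-note motive the entries are Bb4, C5, each up a 2nd from the previous.
Bb4 to C5 spans +2 semitones.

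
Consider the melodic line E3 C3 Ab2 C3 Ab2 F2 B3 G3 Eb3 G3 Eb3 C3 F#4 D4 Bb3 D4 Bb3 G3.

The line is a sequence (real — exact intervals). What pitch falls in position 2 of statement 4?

A4

The unit is 6 notes. Position-2 pitches of the 3 shown cells: C3, G3, D4.
From D4, up a 5th gives A4.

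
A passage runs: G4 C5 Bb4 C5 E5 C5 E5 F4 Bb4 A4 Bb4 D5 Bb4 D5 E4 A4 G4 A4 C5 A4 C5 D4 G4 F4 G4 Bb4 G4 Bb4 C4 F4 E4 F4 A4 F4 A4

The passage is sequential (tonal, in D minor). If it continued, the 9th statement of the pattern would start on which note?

Taking 7-note groups, the heads are G4, F4, E4, D4, C4: the pattern moves down a 2nd.
Extending the heads down a 2nd: Bb3 → A3 → G3 → F3.

F3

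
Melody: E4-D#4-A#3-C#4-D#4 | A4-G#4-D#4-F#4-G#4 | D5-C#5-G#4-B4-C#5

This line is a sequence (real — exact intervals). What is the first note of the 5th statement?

Unit = 5 notes; the statements start on E4, A4, D5, moving up a 4th each time.
Extending the heads up a 4th: G5 → C6.

C6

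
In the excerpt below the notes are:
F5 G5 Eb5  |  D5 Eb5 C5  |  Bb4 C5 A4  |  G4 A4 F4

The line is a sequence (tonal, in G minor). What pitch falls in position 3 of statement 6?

Bb3

Grouping in 3s, the 3rd note of each cell is Eb5, C5, A4, F4.
Extending down a 3rd: D4 → Bb3.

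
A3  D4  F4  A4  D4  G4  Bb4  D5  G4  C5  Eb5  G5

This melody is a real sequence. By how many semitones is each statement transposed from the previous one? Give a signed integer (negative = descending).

5

The 4-note cells begin on A3, D4, G4 — each up a 4th from the last.
A3 to D4 spans +5 semitones.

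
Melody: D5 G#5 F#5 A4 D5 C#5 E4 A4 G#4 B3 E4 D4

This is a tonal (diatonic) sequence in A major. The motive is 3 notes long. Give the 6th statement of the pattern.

C#3 F#3 E3

Taking 3-note groups, the heads are D5, A4, E4, B3: the pattern moves down a 4th.
Continuing the starts: F#3 → C#3.
Statement 6 starts on C#3 and keeps the same diatonic contour: C#3 F#3 E3.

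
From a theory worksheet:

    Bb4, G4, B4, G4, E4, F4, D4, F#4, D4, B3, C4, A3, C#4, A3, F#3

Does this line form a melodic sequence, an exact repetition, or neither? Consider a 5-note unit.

sequence

Each 5-note cell is the previous one transposed down a 4th.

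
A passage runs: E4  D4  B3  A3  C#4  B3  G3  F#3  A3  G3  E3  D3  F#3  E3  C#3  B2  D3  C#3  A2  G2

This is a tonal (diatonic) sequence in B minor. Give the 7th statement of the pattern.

G2 F#2 D2 C#2

Unit = 4 notes; the statements start on E4, C#4, A3, F#3, D3, moving down a 3rd each time.
Carrying on: B2 → G2.
From G2 the diatonic shape gives G2 F#2 D2 C#2.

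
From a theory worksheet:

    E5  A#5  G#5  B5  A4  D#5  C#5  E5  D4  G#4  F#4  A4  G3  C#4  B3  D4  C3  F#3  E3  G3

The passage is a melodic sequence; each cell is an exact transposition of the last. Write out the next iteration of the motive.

F2 B2 A2 C3

Unit = 4 notes; the statements start on E5, A4, D4, G3, C3, moving down a 5th each time.
So cell 6 is F2 B2 A2 C3.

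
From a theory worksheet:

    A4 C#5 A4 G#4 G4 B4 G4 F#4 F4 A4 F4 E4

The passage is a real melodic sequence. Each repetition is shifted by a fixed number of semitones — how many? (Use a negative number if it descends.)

With a 4-note motive the entries are A4, G4, F4, each down a 2nd from the previous.
A4→G4 is 67 − 69 = -2 semitones.

-2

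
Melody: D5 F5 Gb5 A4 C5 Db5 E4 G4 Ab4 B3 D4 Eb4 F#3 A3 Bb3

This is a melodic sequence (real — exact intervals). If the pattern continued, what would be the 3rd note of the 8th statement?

The unit is 3 notes. Position-3 pitches of the 5 shown cells: Gb5, Db5, Ab4, Eb4, Bb3.
Carrying that down a 4th forward: F3 → C3 → G2.

G2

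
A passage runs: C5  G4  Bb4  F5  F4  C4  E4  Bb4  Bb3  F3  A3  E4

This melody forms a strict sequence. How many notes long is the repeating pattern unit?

There are 12 notes; a 4-note unit gives 3 cells:
C5 G4 Bb4 F5 | F4 C4 E4 Bb4 | Bb3 F3 A3 E4
That's a consistent down a 5th shift per cell, and no other grouping gives one.

4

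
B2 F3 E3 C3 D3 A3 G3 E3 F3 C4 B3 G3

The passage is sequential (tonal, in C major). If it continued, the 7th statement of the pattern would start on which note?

G4

Unit = 4 notes; the statements start on B2, D3, F3, moving up a 3rd each time.
Extending the heads up a 3rd: A3 → C4 → E4 → G4.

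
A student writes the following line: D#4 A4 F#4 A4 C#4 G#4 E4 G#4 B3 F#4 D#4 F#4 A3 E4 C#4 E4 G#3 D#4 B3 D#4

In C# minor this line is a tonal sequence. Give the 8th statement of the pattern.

D#3 A3 F#3 A3

Unit = 4 notes; the statements start on D#4, C#4, B3, A3, G#3, moving down a 2nd each time.
Extending down a 2nd: F#3 → E3 → D#3.
From D#3 the diatonic shape gives D#3 A3 F#3 A3.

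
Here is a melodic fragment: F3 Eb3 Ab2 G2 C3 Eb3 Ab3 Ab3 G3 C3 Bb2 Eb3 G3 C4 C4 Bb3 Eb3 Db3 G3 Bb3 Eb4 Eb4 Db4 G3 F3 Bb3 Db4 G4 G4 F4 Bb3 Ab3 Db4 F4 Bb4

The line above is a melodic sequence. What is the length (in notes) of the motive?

35 notes total. Splitting into 5 groups of 7:
F3 Eb3 Ab2 G2 C3 Eb3 Ab3 | Ab3 G3 C3 Bb2 Eb3 G3 C4 | C4 Bb3 Eb3 Db3 G3 Bb3 Eb4 | Eb4 Db4 G3 F3 Bb3 Db4 G4 | G4 F4 Bb3 Ab3 Db4 F4 Bb4
Each cell is the previous one up a 3rd — so the unit is 7 notes.

7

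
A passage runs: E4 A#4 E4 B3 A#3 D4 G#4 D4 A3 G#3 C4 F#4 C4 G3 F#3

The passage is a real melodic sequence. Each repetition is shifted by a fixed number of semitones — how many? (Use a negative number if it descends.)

With a 5-note motive the entries are E4, D4, C4, each down a 2nd from the previous.
Counting half-steps from E4 to D4: -2.

-2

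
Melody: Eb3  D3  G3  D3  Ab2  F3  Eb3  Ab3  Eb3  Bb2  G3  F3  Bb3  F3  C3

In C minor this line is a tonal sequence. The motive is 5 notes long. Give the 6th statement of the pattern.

The 5-note cells begin on Eb3, F3, G3 — each up a 2nd from the last.
Carrying on: Ab3 → Bb3 → C4.
From C4 the diatonic shape gives C4 Bb3 Eb4 Bb3 F3.

C4 Bb3 Eb4 Bb3 F3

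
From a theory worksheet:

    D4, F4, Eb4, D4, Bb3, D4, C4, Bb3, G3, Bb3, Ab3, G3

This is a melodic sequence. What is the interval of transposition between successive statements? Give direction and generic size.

down a 3rd

Unit = 4 notes; the statements start on D4, Bb3, G3, moving down a 3rd each time.
From D4 to Bb3: down a 3rd.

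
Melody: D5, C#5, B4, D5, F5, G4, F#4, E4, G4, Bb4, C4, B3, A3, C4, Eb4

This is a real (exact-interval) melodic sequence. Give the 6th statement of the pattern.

Unit = 5 notes; the statements start on D5, G4, C4, moving down a 5th each time.
Continuing the starts: F3 → Bb2 → Eb2.
Statement 6 starts on Eb2 and keeps the same exact contour: Eb2 D2 C2 Eb2 Gb2.

Eb2 D2 C2 Eb2 Gb2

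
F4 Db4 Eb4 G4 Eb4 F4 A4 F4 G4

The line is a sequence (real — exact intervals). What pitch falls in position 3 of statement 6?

C#5

Grouping in 3s, the 3rd note of each cell is Eb4, F4, G4.
Each moves up a 2nd. Continuing: A4 → B4 → C#5.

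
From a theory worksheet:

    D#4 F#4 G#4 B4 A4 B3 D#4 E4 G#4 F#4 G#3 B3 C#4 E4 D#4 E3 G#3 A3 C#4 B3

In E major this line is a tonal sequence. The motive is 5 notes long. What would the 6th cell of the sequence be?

A2 C#3 D#3 F#3 E3

The 5-note cells begin on D#4, B3, G#3, E3 — each down a 3rd from the last.
Continuing the starts: C#3 → A2.
From A2 the diatonic shape gives A2 C#3 D#3 F#3 E3.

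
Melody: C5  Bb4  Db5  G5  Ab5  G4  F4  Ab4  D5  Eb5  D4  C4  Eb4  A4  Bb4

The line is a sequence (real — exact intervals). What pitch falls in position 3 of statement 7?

The unit is 5 notes. Position-3 pitches of the 3 shown cells: Db5, Ab4, Eb4.
Each moves down a 4th. Continuing: Bb3 → F3 → C3 → G2.

G2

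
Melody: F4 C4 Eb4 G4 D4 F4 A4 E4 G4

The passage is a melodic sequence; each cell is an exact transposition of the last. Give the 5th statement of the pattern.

C#5 G#4 B4

The 3-note cells begin on F4, G4, A4 — each up a 2nd from the last.
Continuing the starts: B4 → C#5.
From C#5 the exact shape gives C#5 G#4 B4.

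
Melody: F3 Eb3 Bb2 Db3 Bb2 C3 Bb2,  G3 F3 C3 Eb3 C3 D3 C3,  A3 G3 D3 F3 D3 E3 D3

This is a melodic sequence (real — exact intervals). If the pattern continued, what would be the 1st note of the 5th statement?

Grouping in 7s, the 1st note of each cell is F3, G3, A3.
Each moves up a 2nd. Continuing: B3 → C#4.

C#4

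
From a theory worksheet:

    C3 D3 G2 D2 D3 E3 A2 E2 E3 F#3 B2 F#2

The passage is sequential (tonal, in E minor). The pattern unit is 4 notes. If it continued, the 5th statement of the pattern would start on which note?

G3

Unit = 4 notes; the statements start on C3, D3, E3, moving up a 2nd each time.
Continuing: F#3 → G3. Statement 5 starts on G3.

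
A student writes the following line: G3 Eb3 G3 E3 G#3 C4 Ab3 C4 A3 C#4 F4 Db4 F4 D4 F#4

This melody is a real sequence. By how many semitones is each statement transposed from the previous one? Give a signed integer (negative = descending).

Unit = 5 notes; the statements start on G3, C4, F4, moving up a 4th each time.
G3 to C4 spans +5 semitones.

5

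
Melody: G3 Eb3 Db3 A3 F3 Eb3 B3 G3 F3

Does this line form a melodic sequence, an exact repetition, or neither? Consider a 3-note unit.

Each 3-note cell is the previous one transposed up a 2nd.

sequence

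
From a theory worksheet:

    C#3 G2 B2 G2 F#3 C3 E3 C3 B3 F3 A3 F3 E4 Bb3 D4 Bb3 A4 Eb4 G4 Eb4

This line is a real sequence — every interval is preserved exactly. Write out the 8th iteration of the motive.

C6 Gb5 Bb5 Gb5

With a 4-note motive the entries are C#3, F#3, B3, E4, A4, each up a 4th from the previous.
Carrying on: D5 → G5 → C6.
From C6 the exact shape gives C6 Gb5 Bb5 Gb5.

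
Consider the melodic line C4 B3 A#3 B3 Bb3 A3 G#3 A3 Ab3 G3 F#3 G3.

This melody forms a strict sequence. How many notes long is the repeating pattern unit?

4

There are 12 notes; a 4-note unit gives 3 cells:
C4 B3 A#3 B3 | Bb3 A3 G#3 A3 | Ab3 G3 F#3 G3
Every group is a transposition down a 2nd of the one before; no shorter unit works.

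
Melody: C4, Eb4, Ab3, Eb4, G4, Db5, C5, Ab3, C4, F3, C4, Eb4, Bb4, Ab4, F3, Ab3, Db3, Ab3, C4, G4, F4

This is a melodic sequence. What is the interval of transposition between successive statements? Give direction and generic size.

down a 3rd

With a 7-note motive the entries are C4, Ab3, F3, each down a 3rd from the previous.
From C4 to Ab3: down a 3rd.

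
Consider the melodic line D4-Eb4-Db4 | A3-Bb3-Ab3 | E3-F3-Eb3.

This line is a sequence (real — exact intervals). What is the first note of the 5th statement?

F#2

The 3-note cells begin on D4, A3, E3 — each down a 4th from the last.
Continuing: B2 → F#2. Statement 5 starts on F#2.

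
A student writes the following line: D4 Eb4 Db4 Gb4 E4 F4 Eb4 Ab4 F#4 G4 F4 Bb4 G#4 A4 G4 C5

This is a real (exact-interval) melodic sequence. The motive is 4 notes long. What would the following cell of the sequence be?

Taking 4-note groups, the heads are D4, E4, F#4, G#4: the pattern moves up a 2nd.
From A#4 the exact shape gives A#4 B4 A4 D5.

A#4 B4 A4 D5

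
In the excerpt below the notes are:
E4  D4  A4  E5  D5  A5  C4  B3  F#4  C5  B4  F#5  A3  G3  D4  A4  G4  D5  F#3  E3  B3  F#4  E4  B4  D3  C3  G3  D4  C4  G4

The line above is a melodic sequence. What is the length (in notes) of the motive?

6

30 notes total. Splitting into 5 groups of 6:
E4 D4 A4 E5 D5 A5 | C4 B3 F#4 C5 B4 F#5 | A3 G3 D4 A4 G4 D5 | F#3 E3 B3 F#4 E4 B4 | D3 C3 G3 D4 C4 G4
That's a consistent down a 3rd shift per cell, and no other grouping gives one.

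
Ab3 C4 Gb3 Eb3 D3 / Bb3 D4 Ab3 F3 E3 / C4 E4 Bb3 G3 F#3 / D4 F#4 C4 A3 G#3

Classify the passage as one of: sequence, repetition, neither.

Each 5-note cell is the previous one transposed up a 2nd.

sequence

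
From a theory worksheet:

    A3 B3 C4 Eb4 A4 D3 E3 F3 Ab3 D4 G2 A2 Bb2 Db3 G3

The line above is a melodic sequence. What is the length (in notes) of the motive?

5

15 notes total. Splitting into 3 groups of 5:
A3 B3 C4 Eb4 A4 | D3 E3 F3 Ab3 D4 | G2 A2 Bb2 Db3 G3
That's a consistent down a 5th shift per cell, and no other grouping gives one.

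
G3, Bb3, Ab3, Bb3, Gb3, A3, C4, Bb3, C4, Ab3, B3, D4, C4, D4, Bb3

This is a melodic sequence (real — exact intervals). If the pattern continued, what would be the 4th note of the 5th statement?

With 5-note cells, note 4 of each statement runs Bb3, C4, D4.
Each moves up a 2nd. Continuing: E4 → F#4.

F#4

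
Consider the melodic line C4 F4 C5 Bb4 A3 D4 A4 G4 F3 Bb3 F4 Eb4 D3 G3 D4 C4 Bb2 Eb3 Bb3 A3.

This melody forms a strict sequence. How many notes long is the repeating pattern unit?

Try groups of 4 (5 cells in 20 notes):
C4 F4 C5 Bb4 | A3 D4 A4 G4 | F3 Bb3 F4 Eb4 | D3 G3 D4 C4 | Bb2 Eb3 Bb3 A3
That's a consistent down a 3rd shift per cell, and no other grouping gives one.

4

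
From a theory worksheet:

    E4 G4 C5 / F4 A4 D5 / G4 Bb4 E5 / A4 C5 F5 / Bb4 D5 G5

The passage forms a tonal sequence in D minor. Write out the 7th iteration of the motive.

D5 F5 Bb5

Unit = 3 notes; the statements start on E4, F4, G4, A4, Bb4, moving up a 2nd each time.
Carrying on: C5 → D5.
From D5 the diatonic shape gives D5 F5 Bb5.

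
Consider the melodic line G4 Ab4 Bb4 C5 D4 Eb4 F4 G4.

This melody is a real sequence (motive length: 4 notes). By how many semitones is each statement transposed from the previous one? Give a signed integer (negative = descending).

With a 4-note motive the entries are G4, D4, each down a 4th from the previous.
G4 to D4 spans -5 semitones.

-5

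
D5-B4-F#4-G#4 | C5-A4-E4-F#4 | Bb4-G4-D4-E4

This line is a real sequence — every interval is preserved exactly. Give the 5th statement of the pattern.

Gb4 Eb4 Bb3 C4

Taking 4-note groups, the heads are D5, C5, Bb4: the pattern moves down a 2nd.
Carrying on: Ab4 → Gb4.
Statement 5 starts on Gb4 and keeps the same exact contour: Gb4 Eb4 Bb3 C4.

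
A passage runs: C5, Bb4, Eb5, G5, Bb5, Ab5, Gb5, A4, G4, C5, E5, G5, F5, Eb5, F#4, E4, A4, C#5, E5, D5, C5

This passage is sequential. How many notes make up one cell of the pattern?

7

Try groups of 7 (3 cells in 21 notes):
C5 Bb4 Eb5 G5 Bb5 Ab5 Gb5 | A4 G4 C5 E5 G5 F5 Eb5 | F#4 E4 A4 C#5 E5 D5 C5
Every group is a transposition down a 3rd of the one before; no shorter unit works.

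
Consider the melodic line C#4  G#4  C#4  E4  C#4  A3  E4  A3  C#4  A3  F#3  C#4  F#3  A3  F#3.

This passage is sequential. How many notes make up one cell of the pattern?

5

Try groups of 5 (3 cells in 15 notes):
C#4 G#4 C#4 E4 C#4 | A3 E4 A3 C#4 A3 | F#3 C#4 F#3 A3 F#3
That's a consistent down a 3rd shift per cell, and no other grouping gives one.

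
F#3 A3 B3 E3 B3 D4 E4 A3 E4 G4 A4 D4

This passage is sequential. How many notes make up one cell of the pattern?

4

Try groups of 4 (3 cells in 12 notes):
F#3 A3 B3 E3 | B3 D4 E4 A3 | E4 G4 A4 D4
Every group is a transposition up a 4th of the one before; no shorter unit works.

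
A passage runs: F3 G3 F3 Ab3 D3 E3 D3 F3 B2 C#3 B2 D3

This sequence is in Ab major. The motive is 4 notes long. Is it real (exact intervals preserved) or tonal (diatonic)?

Each cell has the same semitone pattern (2, -2, 3) — intervals are preserved exactly.
And D3 lies outside Ab major, so the sequence is real rather than tonal.

real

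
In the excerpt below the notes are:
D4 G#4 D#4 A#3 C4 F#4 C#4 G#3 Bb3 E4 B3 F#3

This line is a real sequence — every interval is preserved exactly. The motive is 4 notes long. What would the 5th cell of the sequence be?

The 4-note cells begin on D4, C4, Bb3 — each down a 2nd from the last.
Carrying on: Ab3 → Gb3.
So cell 5 is Gb3 C4 G3 D3.

Gb3 C4 G3 D3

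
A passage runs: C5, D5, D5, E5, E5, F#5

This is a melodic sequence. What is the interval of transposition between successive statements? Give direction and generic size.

The 2-note cells begin on C5, D5, E5 — each up a 2nd from the last.
C5 to D5 is up a 2nd.

up a 2nd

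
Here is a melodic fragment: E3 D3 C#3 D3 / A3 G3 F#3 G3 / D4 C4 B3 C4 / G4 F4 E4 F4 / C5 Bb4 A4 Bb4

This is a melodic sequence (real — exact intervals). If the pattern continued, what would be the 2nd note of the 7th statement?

The unit is 4 notes. Position-2 pitches of the 5 shown cells: D3, G3, C4, F4, Bb4.
Extending up a 4th: Eb5 → Ab5.

Ab5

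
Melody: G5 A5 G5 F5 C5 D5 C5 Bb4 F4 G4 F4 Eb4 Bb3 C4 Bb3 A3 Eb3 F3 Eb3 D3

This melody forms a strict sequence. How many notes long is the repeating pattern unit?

4

20 notes total. Splitting into 5 groups of 4:
G5 A5 G5 F5 | C5 D5 C5 Bb4 | F4 G4 F4 Eb4 | Bb3 C4 Bb3 A3 | Eb3 F3 Eb3 D3
That's a consistent down a 5th shift per cell, and no other grouping gives one.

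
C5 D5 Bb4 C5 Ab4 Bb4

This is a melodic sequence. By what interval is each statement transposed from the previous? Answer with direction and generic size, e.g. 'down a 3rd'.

down a 2nd

With a 2-note motive the entries are C5, Bb4, Ab4, each down a 2nd from the previous.
From C5 to Bb4: down a 2nd.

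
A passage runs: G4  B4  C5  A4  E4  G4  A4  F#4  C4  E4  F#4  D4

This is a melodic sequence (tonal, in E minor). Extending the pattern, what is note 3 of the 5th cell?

Grouping in 4s, the 3rd note of each cell is C5, A4, F#4.
Carrying that down a 3rd forward: D4 → B3.

B3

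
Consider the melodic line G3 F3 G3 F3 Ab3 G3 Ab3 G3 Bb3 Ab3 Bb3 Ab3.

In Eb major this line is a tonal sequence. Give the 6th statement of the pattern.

Taking 4-note groups, the heads are G3, Ab3, Bb3: the pattern moves up a 2nd.
Carrying on: C4 → D4 → Eb4.
Statement 6 starts on Eb4 and keeps the same diatonic contour: Eb4 D4 Eb4 D4.

Eb4 D4 Eb4 D4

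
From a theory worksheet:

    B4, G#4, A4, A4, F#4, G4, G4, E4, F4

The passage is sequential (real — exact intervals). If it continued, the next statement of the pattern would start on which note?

F4

Taking 3-note groups, the heads are B4, A4, G4: the pattern moves down a 2nd.
The next head, down a 2nd from G4, is F4.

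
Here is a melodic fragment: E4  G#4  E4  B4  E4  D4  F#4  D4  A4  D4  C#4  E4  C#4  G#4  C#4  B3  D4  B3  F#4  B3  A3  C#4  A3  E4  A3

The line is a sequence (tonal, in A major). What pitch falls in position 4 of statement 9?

The unit is 5 notes. Position-4 pitches of the 5 shown cells: B4, A4, G#4, F#4, E4.
Carrying that down a 2nd forward: D4 → C#4 → B3 → A3.

A3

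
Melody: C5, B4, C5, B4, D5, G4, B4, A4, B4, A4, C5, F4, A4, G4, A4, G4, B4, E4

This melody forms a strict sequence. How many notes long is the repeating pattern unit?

6

18 notes total. Splitting into 3 groups of 6:
C5 B4 C5 B4 D5 G4 | B4 A4 B4 A4 C5 F4 | A4 G4 A4 G4 B4 E4
That's a consistent down a 2nd shift per cell, and no other grouping gives one.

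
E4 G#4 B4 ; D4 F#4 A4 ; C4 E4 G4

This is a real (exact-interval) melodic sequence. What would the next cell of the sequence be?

Bb3 D4 F4

The 3-note cells begin on E4, D4, C4 — each down a 2nd from the last.
From Bb3 the exact shape gives Bb3 D4 F4.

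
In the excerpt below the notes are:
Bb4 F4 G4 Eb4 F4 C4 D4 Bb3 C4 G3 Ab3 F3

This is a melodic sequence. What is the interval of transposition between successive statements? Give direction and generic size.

The 4-note cells begin on Bb4, F4, C4 — each down a 4th from the last.
Bb4 to F4 is down a 4th.

down a 4th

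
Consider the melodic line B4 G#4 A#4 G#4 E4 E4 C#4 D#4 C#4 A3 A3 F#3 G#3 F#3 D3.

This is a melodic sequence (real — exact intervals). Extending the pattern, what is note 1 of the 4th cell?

Grouping in 5s, the 1st note of each cell is B4, E4, A3.
Each moves down a 5th; the next is D3.

D3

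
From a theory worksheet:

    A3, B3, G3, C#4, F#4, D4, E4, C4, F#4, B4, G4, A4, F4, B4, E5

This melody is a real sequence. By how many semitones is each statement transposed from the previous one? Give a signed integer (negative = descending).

The 5-note cells begin on A3, D4, G4 — each up a 4th from the last.
Counting half-steps from A3 to D4: 5.

5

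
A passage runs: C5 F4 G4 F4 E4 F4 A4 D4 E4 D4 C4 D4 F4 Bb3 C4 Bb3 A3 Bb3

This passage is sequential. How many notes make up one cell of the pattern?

6

Try groups of 6 (3 cells in 18 notes):
C5 F4 G4 F4 E4 F4 | A4 D4 E4 D4 C4 D4 | F4 Bb3 C4 Bb3 A3 Bb3
Each cell is the previous one down a 3rd — so the unit is 6 notes.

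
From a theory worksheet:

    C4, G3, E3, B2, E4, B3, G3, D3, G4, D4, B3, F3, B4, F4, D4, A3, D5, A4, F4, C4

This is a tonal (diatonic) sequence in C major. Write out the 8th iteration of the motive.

C6 G5 E5 B4

With a 4-note motive the entries are C4, E4, G4, B4, D5, each up a 3rd from the previous.
Extending up a 3rd: F5 → A5 → C6.
From C6 the diatonic shape gives C6 G5 E5 B4.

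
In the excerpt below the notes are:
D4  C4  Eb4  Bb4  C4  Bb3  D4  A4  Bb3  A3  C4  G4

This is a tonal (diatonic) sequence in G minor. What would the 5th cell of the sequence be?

G3 F3 A3 Eb4

Unit = 4 notes; the statements start on D4, C4, Bb3, moving down a 2nd each time.
Extending down a 2nd: A3 → G3.
Statement 5 starts on G3 and keeps the same diatonic contour: G3 F3 A3 Eb4.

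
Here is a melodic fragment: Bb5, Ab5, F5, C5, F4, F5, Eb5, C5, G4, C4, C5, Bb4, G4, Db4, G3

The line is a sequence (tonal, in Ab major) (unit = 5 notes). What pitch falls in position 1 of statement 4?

With 5-note cells, note 1 of each statement runs Bb5, F5, C5.
From C5, down a 4th gives G4.

G4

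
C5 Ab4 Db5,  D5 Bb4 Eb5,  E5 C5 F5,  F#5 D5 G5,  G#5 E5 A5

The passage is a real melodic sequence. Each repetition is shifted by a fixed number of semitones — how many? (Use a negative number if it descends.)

Unit = 3 notes; the statements start on C5, D5, E5, F#5, G#5, moving up a 2nd each time.
C5→D5 is 74 − 72 = 2 semitones.

2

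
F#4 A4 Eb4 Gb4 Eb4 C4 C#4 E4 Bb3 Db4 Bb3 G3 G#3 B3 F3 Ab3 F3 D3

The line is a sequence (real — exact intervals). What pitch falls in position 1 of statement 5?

The unit is 6 notes. Position-1 pitches of the 3 shown cells: F#4, C#4, G#3.
Each moves down a 4th. Continuing: D#3 → A#2.

A#2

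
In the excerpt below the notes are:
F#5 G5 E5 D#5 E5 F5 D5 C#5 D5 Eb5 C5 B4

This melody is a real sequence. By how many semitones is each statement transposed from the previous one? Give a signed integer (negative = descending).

-2

Unit = 4 notes; the statements start on F#5, E5, D5, moving down a 2nd each time.
F#5→E5 is 76 − 78 = -2 semitones.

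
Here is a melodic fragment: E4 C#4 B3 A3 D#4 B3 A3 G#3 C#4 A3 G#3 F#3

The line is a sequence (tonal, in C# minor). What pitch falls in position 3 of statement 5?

With 4-note cells, note 3 of each statement runs B3, A3, G#3.
Extending down a 2nd: F#3 → E3.

E3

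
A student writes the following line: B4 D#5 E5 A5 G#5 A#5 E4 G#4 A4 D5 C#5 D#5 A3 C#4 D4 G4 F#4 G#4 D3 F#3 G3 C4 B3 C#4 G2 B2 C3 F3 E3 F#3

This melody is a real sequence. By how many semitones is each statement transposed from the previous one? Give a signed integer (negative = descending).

-7

Taking 6-note groups, the heads are B4, E4, A3, D3, G2: the pattern moves down a 5th.
Counting half-steps from B4 to E4: -7.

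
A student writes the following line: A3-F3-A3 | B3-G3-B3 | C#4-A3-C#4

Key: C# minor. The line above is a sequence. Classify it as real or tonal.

real

Each cell has the same semitone pattern (-4, 4) — intervals are preserved exactly.
And F3 lies outside C# minor, so the sequence is real rather than tonal.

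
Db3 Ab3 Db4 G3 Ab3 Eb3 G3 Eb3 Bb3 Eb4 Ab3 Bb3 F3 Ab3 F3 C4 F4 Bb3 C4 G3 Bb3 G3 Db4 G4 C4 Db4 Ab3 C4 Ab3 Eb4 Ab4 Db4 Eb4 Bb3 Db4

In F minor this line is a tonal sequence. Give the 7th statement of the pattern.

Unit = 7 notes; the statements start on Db3, Eb3, F3, G3, Ab3, moving up a 2nd each time.
Continuing the starts: Bb3 → C4.
So cell 7 is C4 G4 C5 F4 G4 Db4 F4.

C4 G4 C5 F4 G4 Db4 F4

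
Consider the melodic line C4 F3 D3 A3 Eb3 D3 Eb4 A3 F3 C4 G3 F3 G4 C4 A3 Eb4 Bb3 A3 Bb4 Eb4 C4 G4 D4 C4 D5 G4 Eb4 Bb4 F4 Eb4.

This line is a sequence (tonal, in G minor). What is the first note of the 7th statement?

The 6-note cells begin on C4, Eb4, G4, Bb4, D5 — each up a 3rd from the last.
Extending the heads up a 3rd: F5 → A5.

A5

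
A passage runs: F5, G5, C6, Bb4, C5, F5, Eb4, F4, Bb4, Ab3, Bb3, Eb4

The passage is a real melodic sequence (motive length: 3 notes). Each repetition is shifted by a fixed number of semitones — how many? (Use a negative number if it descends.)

With a 3-note motive the entries are F5, Bb4, Eb4, Ab3, each down a 5th from the previous.
Counting half-steps from F5 to Bb4: -7.

-7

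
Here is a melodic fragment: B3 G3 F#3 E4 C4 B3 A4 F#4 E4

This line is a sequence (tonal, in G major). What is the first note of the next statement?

D5

Taking 3-note groups, the heads are B3, E4, A4: the pattern moves up a 4th.
One more step up a 4th gives D5.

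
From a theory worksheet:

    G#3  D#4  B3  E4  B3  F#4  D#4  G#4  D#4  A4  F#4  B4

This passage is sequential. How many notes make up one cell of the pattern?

4

There are 12 notes; a 4-note unit gives 3 cells:
G#3 D#4 B3 E4 | B3 F#4 D#4 G#4 | D#4 A4 F#4 B4
Each cell is the previous one up a 3rd — so the unit is 4 notes.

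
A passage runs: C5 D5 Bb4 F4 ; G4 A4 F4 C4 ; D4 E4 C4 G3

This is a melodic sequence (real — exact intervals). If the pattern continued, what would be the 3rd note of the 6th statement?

The unit is 4 notes. Position-3 pitches of the 3 shown cells: Bb4, F4, C4.
Each moves down a 4th. Continuing: G3 → D3 → A2.

A2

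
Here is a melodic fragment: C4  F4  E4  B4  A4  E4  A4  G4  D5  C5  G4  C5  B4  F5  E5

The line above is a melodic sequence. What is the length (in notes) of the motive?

5

15 notes total. Splitting into 3 groups of 5:
C4 F4 E4 B4 A4 | E4 A4 G4 D5 C5 | G4 C5 B4 F5 E5
Each cell is the previous one up a 3rd — so the unit is 5 notes.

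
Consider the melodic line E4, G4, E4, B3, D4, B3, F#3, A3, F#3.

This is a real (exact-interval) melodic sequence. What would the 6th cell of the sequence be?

Unit = 3 notes; the statements start on E4, B3, F#3, moving down a 4th each time.
Continuing the starts: C#3 → G#2 → D#2.
So cell 6 is D#2 F#2 D#2.

D#2 F#2 D#2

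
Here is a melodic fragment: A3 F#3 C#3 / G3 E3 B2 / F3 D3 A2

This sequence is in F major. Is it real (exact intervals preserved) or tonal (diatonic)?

Each cell has the same semitone pattern (-3, -5) — intervals are preserved exactly.
And F#3 lies outside F major, so the sequence is real rather than tonal.

real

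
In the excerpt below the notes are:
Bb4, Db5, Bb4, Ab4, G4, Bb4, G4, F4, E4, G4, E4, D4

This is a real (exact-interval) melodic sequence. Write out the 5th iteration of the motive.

Taking 4-note groups, the heads are Bb4, G4, E4: the pattern moves down a 3rd.
Extending down a 3rd: C#4 → A#3.
So cell 5 is A#3 C#4 A#3 G#3.

A#3 C#4 A#3 G#3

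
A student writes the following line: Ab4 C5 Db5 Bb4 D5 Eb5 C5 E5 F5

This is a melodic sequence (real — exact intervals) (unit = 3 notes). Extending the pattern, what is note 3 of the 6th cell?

B5

Grouping in 3s, the 3rd note of each cell is Db5, Eb5, F5.
Carrying that up a 2nd forward: G5 → A5 → B5.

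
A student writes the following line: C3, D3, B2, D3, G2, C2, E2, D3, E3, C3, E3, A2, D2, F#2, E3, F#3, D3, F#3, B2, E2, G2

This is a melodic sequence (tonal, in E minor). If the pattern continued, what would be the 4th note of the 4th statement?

G3

With 7-note cells, note 4 of each statement runs D3, E3, F#3.
One more up a 2nd gives G3.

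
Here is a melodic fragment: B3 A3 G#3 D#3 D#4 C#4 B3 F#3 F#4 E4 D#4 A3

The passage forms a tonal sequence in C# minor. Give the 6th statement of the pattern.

E5 D#5 C#5 G#4

The 4-note cells begin on B3, D#4, F#4 — each up a 3rd from the last.
Extending up a 3rd: A4 → C#5 → E5.
Statement 6 starts on E5 and keeps the same diatonic contour: E5 D#5 C#5 G#4.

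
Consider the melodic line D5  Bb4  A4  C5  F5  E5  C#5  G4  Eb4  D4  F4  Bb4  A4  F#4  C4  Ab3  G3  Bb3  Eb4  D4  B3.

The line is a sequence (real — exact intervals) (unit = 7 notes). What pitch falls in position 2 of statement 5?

Gb2

The unit is 7 notes. Position-2 pitches of the 3 shown cells: Bb4, Eb4, Ab3.
Carrying that down a 5th forward: Db3 → Gb2.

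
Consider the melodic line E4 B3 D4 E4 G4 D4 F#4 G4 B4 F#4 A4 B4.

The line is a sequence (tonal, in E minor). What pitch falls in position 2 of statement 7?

G5

With 4-note cells, note 2 of each statement runs B3, D4, F#4.
Carrying that up a 3rd forward: A4 → C5 → E5 → G5.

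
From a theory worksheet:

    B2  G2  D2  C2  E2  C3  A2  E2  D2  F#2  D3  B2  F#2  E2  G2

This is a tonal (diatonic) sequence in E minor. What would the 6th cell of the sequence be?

With a 5-note motive the entries are B2, C3, D3, each up a 2nd from the previous.
Extending up a 2nd: E3 → F#3 → G3.
From G3 the diatonic shape gives G3 E3 B2 A2 C3.

G3 E3 B2 A2 C3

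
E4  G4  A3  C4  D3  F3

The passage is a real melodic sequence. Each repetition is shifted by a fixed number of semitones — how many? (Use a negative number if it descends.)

-7

Taking 2-note groups, the heads are E4, A3, D3: the pattern moves down a 5th.
E4 to A3 spans -7 semitones.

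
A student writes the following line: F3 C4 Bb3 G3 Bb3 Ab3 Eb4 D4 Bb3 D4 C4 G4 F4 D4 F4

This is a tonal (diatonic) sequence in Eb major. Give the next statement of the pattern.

Eb4 Bb4 Ab4 F4 Ab4

The 5-note cells begin on F3, Ab3, C4 — each up a 3rd from the last.
Statement 4 starts on Eb4 and keeps the same diatonic contour: Eb4 Bb4 Ab4 F4 Ab4.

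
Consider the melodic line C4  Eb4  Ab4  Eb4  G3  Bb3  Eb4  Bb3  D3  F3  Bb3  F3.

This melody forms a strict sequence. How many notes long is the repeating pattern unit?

4

There are 12 notes; a 4-note unit gives 3 cells:
C4 Eb4 Ab4 Eb4 | G3 Bb3 Eb4 Bb3 | D3 F3 Bb3 F3
That's a consistent down a 4th shift per cell, and no other grouping gives one.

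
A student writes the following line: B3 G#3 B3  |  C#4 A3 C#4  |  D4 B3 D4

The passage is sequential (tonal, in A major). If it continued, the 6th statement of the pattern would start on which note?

G#4

The 3-note cells begin on B3, C#4, D4 — each up a 2nd from the last.
Extending the heads up a 2nd: E4 → F#4 → G#4.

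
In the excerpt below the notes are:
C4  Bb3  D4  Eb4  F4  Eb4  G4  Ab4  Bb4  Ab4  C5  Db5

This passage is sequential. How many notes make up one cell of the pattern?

Try groups of 4 (3 cells in 12 notes):
C4 Bb3 D4 Eb4 | F4 Eb4 G4 Ab4 | Bb4 Ab4 C5 Db5
Every group is a transposition up a 4th of the one before; no shorter unit works.

4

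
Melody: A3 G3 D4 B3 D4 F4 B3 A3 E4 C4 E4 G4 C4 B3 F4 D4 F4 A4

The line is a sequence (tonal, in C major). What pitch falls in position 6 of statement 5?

C5

The unit is 6 notes. Position-6 pitches of the 3 shown cells: F4, G4, A4.
Carrying that up a 2nd forward: B4 → C5.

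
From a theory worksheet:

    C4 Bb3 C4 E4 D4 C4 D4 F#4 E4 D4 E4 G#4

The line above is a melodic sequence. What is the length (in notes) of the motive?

4

Try groups of 4 (3 cells in 12 notes):
C4 Bb3 C4 E4 | D4 C4 D4 F#4 | E4 D4 E4 G#4
Each cell is the previous one up a 2nd — so the unit is 4 notes.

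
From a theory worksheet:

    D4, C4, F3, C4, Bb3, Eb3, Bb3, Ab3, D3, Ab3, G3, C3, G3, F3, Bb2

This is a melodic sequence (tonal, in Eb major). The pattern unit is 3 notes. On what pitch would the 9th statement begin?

C3

The 3-note cells begin on D4, C4, Bb3, Ab3, G3 — each down a 2nd from the last.
Extending the heads down a 2nd: F3 → Eb3 → D3 → C3.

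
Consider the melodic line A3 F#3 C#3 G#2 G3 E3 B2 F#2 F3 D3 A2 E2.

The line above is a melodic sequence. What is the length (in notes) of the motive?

Try groups of 4 (3 cells in 12 notes):
A3 F#3 C#3 G#2 | G3 E3 B2 F#2 | F3 D3 A2 E2
Every group is a transposition down a 2nd of the one before; no shorter unit works.

4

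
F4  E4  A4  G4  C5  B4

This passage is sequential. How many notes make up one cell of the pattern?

There are 6 notes; a 2-note unit gives 3 cells:
F4 E4 | A4 G4 | C5 B4
Every group is a transposition up a 3rd of the one before; no shorter unit works.

2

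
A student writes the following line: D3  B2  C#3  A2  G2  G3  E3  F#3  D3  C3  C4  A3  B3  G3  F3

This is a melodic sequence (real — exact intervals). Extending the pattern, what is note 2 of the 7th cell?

F5

Grouping in 5s, the 2nd note of each cell is B2, E3, A3.
Each moves up a 4th. Continuing: D4 → G4 → C5 → F5.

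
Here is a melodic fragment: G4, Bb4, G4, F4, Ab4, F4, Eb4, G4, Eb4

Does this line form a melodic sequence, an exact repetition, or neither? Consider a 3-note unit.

sequence

Each 3-note cell is the previous one transposed down a 2nd.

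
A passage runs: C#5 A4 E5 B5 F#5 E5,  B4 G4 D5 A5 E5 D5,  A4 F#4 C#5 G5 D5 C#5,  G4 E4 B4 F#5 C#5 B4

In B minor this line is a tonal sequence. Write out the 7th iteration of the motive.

D4 B3 F#4 C#5 G4 F#4

The 6-note cells begin on C#5, B4, A4, G4 — each down a 2nd from the last.
Continuing the starts: F#4 → E4 → D4.
From D4 the diatonic shape gives D4 B3 F#4 C#5 G4 F#4.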